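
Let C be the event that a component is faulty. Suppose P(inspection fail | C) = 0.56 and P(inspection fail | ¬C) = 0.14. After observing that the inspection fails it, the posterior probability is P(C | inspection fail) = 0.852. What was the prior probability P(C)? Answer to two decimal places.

In odds form, posterior odds = prior odds × likelihood ratio, so prior odds = posterior odds ÷ LR.
Posterior odds = 0.852/(1−0.852) = 5.7568. LR = 0.56/0.14 = 4.0000.
Prior odds = 5.7568/4.0000 = 1.4392, so P(C) = 1.4392/(1+1.4392) ≈ 0.59.

P(C) = 0.59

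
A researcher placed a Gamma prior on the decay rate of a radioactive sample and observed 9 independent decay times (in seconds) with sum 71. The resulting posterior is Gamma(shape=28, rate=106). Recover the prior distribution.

For an exponential likelihood with a Gamma(α, β) prior on the rate, n observations with total T give posterior Gamma(α+n, β+T).
So α = 28 − 9 = 19 and β = 106 − 71 = 35.

Gamma(shape=19, rate=35)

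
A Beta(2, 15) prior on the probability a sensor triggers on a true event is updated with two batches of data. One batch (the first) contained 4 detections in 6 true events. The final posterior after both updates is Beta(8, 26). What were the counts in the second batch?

2 detections and 9 misses

Because Beta–binomial updating is additive in the counts, the combined data contributed (α_post−α_prior, β_post−β_prior) successes and failures.
Total across both batches: 8−2=6 detections, 26−15=11 misses.
Subtract the first batch: 6−4=2 detections and 11−2=9 misses.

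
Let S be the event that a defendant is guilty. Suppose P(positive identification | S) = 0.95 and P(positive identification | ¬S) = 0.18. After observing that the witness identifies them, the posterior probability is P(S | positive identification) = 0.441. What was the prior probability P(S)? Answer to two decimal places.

In odds form, posterior odds = prior odds × likelihood ratio, so prior odds = posterior odds ÷ LR.
Posterior odds = 0.441/(1−0.441) = 0.7889. LR = 0.95/0.18 = 5.2778.
Prior odds = 0.7889/5.2778 = 0.1495, so P(S) = 0.1495/(1+0.1495) ≈ 0.13.

P(S) = 0.13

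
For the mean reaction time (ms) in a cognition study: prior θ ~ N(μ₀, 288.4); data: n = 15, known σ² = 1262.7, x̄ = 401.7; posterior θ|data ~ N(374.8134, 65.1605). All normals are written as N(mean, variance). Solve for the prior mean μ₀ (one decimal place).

μ₀ = 282.7

The posterior mean is a precision-weighted average: μ_n = (τ₀μ₀ + τ_data·x̄)/(τ₀+τ_data), with τ₀=1/σ₀² and τ_data=n/σ².
Here τ₀ = 1/288.4 = 0.003467 and τ_data = 15/1262.7 = 0.011879, so τ_n = 0.015346.
Rearranging for μ₀: μ₀ = (μ_n·τ_n − τ_data·x̄)/τ₀ = (374.8134·0.015346 − 0.011879·401.7) / 0.003467 = 0.980092/0.003467 ≈ 282.7.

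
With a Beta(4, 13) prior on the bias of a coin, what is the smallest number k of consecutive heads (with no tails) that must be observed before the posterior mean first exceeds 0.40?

k = 5

After k heads and 0 tails the posterior is Beta(4+k, 13), with mean (4+k)/(4+13+k).
Set (4+k)/(17+k) > 0.40 and solve: k > (0.40·17 − 4)/(1 − 0.40) = 4.667.
The smallest integer exceeding 4.667 is 5.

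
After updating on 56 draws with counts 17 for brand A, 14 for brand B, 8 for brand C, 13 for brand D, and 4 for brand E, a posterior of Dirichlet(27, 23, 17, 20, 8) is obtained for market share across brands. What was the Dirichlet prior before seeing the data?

For a Dirichlet(α) prior with multinomial counts c, the posterior is Dirichlet(α + c) componentwise.
Subtract each count from the matching posterior parameter: 27−17=10, 23−14=9, 17−8=9, 20−13=7, 8−4=4.

Dirichlet(10, 9, 9, 7, 4)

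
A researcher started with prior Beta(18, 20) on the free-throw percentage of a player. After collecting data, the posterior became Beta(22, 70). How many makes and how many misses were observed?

A Beta(α, β) prior with s successes and f failures in binomial data gives a Beta(α+s, β+f) posterior.
Match parameters: s=22−18=4, f=70−20=50.

4 makes and 50 misses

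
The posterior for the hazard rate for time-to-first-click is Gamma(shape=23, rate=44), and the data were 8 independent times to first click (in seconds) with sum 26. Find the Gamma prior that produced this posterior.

For an exponential likelihood with a Gamma(α, β) prior on the rate, n observations with total T give posterior Gamma(α+n, β+T).
So α = 23 − 8 = 15 and β = 44 − 26 = 18.

Gamma(shape=15, rate=18)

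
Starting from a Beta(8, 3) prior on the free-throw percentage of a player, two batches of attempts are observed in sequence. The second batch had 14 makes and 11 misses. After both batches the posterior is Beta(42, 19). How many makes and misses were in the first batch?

20 makes and 5 misses

Sequential conjugate updates are equivalent to a single update on the pooled data, so total successes = posterior α − prior α and total failures = posterior β − prior β.
Total across both batches: 42−8=34 makes, 19−3=16 misses.
Subtract the second batch: 34−14=20 makes and 16−11=5 misses.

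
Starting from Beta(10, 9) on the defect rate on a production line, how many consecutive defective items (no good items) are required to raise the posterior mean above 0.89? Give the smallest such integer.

After k defective items and 0 good items the posterior is Beta(10+k, 9), with mean (10+k)/(10+9+k).
Set (10+k)/(19+k) > 0.89 and solve: k > (0.89·19 − 10)/(1 − 0.89) = 62.818.
The smallest integer exceeding 62.818 is 63, and checking k=63: (73)/(82) = 0.8902 > 0.89.

k = 63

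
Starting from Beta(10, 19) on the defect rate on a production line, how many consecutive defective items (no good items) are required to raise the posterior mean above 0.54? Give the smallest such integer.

After k defective items and 0 good items the posterior is Beta(10+k, 19), with mean (10+k)/(10+19+k).
Set (10+k)/(29+k) > 0.54 and solve: k > (0.54·29 − 10)/(1 − 0.54) = 12.304.
The smallest integer exceeding 12.304 is 13.

k = 13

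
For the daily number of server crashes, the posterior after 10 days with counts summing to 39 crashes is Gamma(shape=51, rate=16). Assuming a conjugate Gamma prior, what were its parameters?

Gamma–Poisson conjugacy: posterior shape = α + Σxᵢ, posterior rate = β + n.
So α = 51 − 39 = 12 and β = 16 − 10 = 6.

Gamma(shape=12, rate=6)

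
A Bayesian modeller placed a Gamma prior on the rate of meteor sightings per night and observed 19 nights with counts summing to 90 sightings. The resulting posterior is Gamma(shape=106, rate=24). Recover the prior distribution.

Gamma–Poisson conjugacy: posterior shape = α + Σxᵢ, posterior rate = β + n.
So α = 106 − 90 = 16 and β = 24 − 19 = 5.

Gamma(shape=16, rate=5)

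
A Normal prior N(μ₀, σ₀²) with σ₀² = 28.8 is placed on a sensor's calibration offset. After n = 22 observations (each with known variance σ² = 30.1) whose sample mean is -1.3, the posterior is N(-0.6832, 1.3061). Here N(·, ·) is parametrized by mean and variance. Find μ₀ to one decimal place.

The posterior mean is a precision-weighted average: μ_n = (τ₀μ₀ + τ_data·x̄)/(τ₀+τ_data), with τ₀=1/σ₀² and τ_data=n/σ².
Here τ₀ = 1/28.8 = 0.034722 and τ_data = 22/30.1 = 0.730897, so τ_n = 0.765619.
Rearranging for μ₀: μ₀ = (μ_n·τ_n − τ_data·x̄)/τ₀ = (-0.6832·0.765619 − 0.730897·-1.3) / 0.034722 = 0.427095/0.034722 ≈ 12.3.

μ₀ = 12.3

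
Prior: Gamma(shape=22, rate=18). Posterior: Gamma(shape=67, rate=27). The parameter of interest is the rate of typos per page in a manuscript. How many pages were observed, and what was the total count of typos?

Gamma–Poisson conjugacy: posterior shape = α + Σxᵢ, posterior rate = β + n.
Matching: Σxᵢ = 67 − 22 = 45 and n = 27 − 18 = 9.

n = 9 pages with total 45 typos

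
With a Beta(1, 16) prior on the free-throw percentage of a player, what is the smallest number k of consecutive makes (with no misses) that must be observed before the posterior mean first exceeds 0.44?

After k makes and 0 misses the posterior is Beta(1+k, 16), with mean (1+k)/(1+16+k).
Set (1+k)/(17+k) > 0.44 and solve: k > (0.44·17 − 1)/(1 − 0.44) = 11.571.
The smallest integer exceeding 11.571 is 12, and checking k=12: (13)/(29) = 0.4483 > 0.44.

k = 12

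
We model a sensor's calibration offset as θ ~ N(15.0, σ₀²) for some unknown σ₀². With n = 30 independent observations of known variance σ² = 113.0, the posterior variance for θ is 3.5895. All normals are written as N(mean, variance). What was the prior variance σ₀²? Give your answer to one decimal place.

For the Normal–Normal model with known σ², precisions add: τ_n = τ₀ + n/σ².
So 1/σ₀² = 1/3.5895 − 30/113.0 = 0.278590 − 0.265487 = 0.013103.
Hence σ₀² = 1/0.013103 ≈ 76.3.

σ₀² = 76.3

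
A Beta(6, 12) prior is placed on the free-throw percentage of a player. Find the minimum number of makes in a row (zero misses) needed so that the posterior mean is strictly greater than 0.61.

After k makes and 0 misses the posterior is Beta(6+k, 12), with mean (6+k)/(6+12+k).
Set (6+k)/(18+k) > 0.61 and solve: k > (0.61·18 − 6)/(1 − 0.61) = 12.769.
The smallest integer exceeding 12.769 is 13.

k = 13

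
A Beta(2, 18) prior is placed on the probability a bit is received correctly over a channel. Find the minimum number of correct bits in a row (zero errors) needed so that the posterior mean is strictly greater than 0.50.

After k correct bits and 0 errors the posterior is Beta(2+k, 18), with mean (2+k)/(2+18+k).
Set (2+k)/(20+k) > 0.50 and solve: k > (0.50·20 − 2)/(1 − 0.50) = 16.000.
The smallest integer exceeding 16.000 is 17.

k = 17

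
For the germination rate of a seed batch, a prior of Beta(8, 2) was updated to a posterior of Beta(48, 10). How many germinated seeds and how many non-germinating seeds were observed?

40 germinated seeds and 8 non-germinating seeds

A Beta(a, b) prior with s successes and f failures in binomial data gives a Beta(a+s, b+f) posterior.
Match parameters: s=48−8=40, f=10−2=8.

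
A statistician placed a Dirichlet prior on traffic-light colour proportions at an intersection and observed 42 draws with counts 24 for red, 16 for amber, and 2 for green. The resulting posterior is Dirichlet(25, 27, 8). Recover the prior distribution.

Dirichlet(1, 11, 6)

For a Dirichlet(α) prior with multinomial counts c, the posterior is Dirichlet(α + c) componentwise.
Subtract each count from the matching posterior parameter: 25−24=1, 27−16=11, 8−2=6.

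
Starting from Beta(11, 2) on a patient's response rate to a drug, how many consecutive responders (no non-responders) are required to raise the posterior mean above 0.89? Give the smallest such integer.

After k responders and 0 non-responders the posterior is Beta(11+k, 2), with mean (11+k)/(11+2+k).
Set (11+k)/(13+k) > 0.89 and solve: k > (0.89·13 − 11)/(1 − 0.89) = 5.182.
The smallest integer exceeding 5.182 is 6.

k = 6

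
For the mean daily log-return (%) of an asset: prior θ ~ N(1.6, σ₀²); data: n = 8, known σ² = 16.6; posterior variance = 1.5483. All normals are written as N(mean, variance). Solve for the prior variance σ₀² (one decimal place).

σ₀² = 6.1

Posterior precision equals prior precision plus data precision: 1/σ_n² = 1/σ₀² + n/σ².
So 1/σ₀² = 1/1.5483 − 8/16.6 = 0.645870 − 0.481928 = 0.163942.
Hence σ₀² = 1/0.163942 ≈ 6.1.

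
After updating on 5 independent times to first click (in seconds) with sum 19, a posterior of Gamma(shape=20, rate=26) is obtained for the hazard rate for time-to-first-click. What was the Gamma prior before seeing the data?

Gamma–exponential conjugacy: posterior shape = α + n, posterior rate = β + Σtᵢ.
So α = 20 − 5 = 15 and β = 26 − 19 = 7.

Gamma(shape=15, rate=7)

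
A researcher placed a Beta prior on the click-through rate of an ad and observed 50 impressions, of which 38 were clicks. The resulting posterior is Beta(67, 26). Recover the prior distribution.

Beta is conjugate to the binomial likelihood: posterior = Beta(α+s, β+f).
Subtract the data counts: 67−38=29, 26−12=14.

Beta(29, 14)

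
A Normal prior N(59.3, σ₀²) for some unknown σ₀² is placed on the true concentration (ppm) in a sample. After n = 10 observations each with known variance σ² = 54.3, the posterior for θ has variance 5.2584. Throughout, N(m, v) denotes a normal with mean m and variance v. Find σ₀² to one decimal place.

Posterior precision equals prior precision plus data precision: 1/σ_n² = 1/σ₀² + n/σ².
So 1/σ₀² = 1/5.2584 − 10/54.3 = 0.190172 − 0.184162 = 0.006010.
Hence σ₀² = 1/0.006010 ≈ 166.4.

σ₀² = 166.4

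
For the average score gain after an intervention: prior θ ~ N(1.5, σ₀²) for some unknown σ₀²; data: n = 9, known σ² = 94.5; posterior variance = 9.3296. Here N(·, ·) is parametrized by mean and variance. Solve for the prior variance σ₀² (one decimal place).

σ₀² = 83.7

Posterior precision equals prior precision plus data precision: 1/σ_n² = 1/σ₀² + n/σ².
So 1/σ₀² = 1/9.3296 − 9/94.5 = 0.107186 − 0.095238 = 0.011948.
Hence σ₀² = 1/0.011948 ≈ 83.7.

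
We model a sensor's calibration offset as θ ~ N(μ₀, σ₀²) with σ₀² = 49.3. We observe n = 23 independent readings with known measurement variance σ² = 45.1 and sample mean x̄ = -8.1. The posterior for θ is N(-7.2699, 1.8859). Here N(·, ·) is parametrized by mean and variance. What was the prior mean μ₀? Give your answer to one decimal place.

The posterior mean is a precision-weighted average: μ_n = (τ₀μ₀ + τ_data·x̄)/(τ₀+τ_data), with τ₀=1/σ₀² and τ_data=n/σ².
Here τ₀ = 1/49.3 = 0.020284 and τ_data = 23/45.1 = 0.509978, so τ_n = 0.530262.
Rearranging for μ₀: μ₀ = (μ_n·τ_n − τ_data·x̄)/τ₀ = (-7.2699·0.530262 − 0.509978·-8.1) / 0.020284 = 0.275870/0.020284 ≈ 13.6.

μ₀ = 13.6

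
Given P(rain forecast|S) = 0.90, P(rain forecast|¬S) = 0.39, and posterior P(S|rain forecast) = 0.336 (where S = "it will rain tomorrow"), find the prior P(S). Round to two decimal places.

In odds form, posterior odds = prior odds × likelihood ratio, so prior odds = posterior odds ÷ LR.
Posterior odds = 0.336/(1−0.336) = 0.5060. LR = 0.90/0.39 = 2.3077.
Prior odds = 0.5060/2.3077 = 0.2193, so P(S) = 0.2193/(1+0.2193) ≈ 0.18.

P(S) = 0.18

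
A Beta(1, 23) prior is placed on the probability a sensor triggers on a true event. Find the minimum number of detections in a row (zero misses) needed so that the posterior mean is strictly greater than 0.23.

After k detections and 0 misses the posterior is Beta(1+k, 23), with mean (1+k)/(1+23+k).
Set (1+k)/(24+k) > 0.23 and solve: k > (0.23·24 − 1)/(1 − 0.23) = 5.870.
The smallest integer exceeding 5.870 is 6.

k = 6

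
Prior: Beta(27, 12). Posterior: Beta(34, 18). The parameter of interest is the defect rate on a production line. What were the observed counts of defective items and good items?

7 defective items and 6 good items

A Beta(α, β) prior with s successes and f failures in binomial data gives a Beta(α+s, β+f) posterior.
So s = 34 − 27 = 7 and f = 18 − 12 = 6.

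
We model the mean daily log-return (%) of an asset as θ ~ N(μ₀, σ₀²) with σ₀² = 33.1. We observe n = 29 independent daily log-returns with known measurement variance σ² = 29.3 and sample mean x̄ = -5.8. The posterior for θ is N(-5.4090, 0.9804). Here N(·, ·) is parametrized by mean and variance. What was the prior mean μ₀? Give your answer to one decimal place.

The posterior mean is a precision-weighted average: μ_n = (τ₀μ₀ + τ_data·x̄)/(τ₀+τ_data), with τ₀=1/σ₀² and τ_data=n/σ².
Here τ₀ = 1/33.1 = 0.030211 and τ_data = 29/29.3 = 0.989761, so τ_n = 1.019972.
Rearranging for μ₀: μ₀ = (μ_n·τ_n − τ_data·x̄)/τ₀ = (-5.4090·1.019972 − 0.989761·-5.8) / 0.030211 = 0.223585/0.030211 ≈ 7.4.

μ₀ = 7.4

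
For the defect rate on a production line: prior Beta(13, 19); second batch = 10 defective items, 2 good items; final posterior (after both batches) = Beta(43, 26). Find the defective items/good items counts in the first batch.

Because Beta–binomial updating is additive in the counts, the combined data contributed (α_post−α_prior, β_post−β_prior) successes and failures.
Total across both batches: 43−13=30 defective items, 26−19=7 good items.
Subtract the second batch: 30−10=20 defective items and 7−2=5 good items.

20 defective items and 5 good items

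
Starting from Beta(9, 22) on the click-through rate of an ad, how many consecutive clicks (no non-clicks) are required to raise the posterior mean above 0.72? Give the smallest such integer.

After k clicks and 0 non-clicks the posterior is Beta(9+k, 22), with mean (9+k)/(9+22+k).
Set (9+k)/(31+k) > 0.72 and solve: k > (0.72·31 − 9)/(1 − 0.72) = 47.571.
The smallest integer exceeding 47.571 is 48, and checking k=48: (57)/(79) = 0.7215 > 0.72.

k = 48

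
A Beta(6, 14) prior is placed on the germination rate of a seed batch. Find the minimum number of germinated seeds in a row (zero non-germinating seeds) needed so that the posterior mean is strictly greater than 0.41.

k = 4

After k germinated seeds and 0 non-germinating seeds the posterior is Beta(6+k, 14), with mean (6+k)/(6+14+k).
Set (6+k)/(20+k) > 0.41 and solve: k > (0.41·20 − 6)/(1 − 0.41) = 3.729.
The smallest integer exceeding 3.729 is 4, and checking k=4: (10)/(24) = 0.4167 > 0.41.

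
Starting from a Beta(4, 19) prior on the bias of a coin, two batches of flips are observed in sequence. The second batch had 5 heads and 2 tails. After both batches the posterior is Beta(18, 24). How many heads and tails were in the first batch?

Sequential conjugate updates are equivalent to a single update on the pooled data, so total successes = posterior α − prior α and total failures = posterior β − prior β.
Total across both batches: 18−4=14 heads, 24−19=5 tails.
Subtract the second batch: 14−5=9 heads and 5−2=3 tails.

9 heads and 3 tails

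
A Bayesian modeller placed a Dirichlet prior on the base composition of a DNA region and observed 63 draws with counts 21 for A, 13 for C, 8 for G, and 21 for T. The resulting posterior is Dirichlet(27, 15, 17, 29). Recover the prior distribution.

Dirichlet(6, 2, 9, 8)

For a Dirichlet(α) prior with multinomial counts c, the posterior is Dirichlet(α + c) componentwise.
Subtract each count from the matching posterior parameter: 27−21=6, 15−13=2, 17−8=9, 29−21=8.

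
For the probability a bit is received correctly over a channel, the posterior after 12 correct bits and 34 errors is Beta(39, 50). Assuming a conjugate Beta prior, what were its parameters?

Under Beta–binomial conjugacy the posterior parameters are (α+s, β+f).
Subtract the data counts: 39−12=27, 50−34=16.

Beta(27, 16)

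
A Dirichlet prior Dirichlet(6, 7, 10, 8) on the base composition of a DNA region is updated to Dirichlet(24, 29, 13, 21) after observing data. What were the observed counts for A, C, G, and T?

For a Dirichlet(α) prior with multinomial counts c, the posterior is Dirichlet(α + c) componentwise.
Counts are posterior − prior componentwise: 24−6=18, 29−7=22, 13−10=3, 21−8=13.

counts (18, 22, 3, 13)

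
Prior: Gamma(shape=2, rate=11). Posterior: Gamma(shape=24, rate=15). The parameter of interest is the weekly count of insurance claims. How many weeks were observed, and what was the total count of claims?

n = 4 weeks with total 22 claims

A Gamma(α, β) prior (rate parametrization) on a Poisson rate with n observations summing to S gives posterior Gamma(α+S, β+n).
Matching: Σxᵢ = 24 − 2 = 22 and n = 15 − 11 = 4.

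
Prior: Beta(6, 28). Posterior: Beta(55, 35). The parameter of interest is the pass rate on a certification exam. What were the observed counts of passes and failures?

Beta is conjugate to the binomial likelihood: posterior = Beta(a+s, b+f).
Match parameters: s=55−6=49, f=35−28=7.

49 passes and 7 failures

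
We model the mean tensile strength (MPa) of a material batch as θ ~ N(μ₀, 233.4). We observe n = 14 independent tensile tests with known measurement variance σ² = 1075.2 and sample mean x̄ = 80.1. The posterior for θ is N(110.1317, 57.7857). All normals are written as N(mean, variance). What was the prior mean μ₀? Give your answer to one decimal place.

With known observation variance, the Normal–Normal posterior has precision τ_n = τ₀ + n/σ² and mean μ_n = (τ₀μ₀ + (n/σ²)x̄)/τ_n.
Here τ₀ = 1/233.4 = 0.004284 and τ_data = 14/1075.2 = 0.013021, so τ_n = 0.017305.
Rearranging for μ₀: μ₀ = (μ_n·τ_n − τ_data·x̄)/τ₀ = (110.1317·0.017305 − 0.013021·80.1) / 0.004284 = 0.862847/0.004284 ≈ 201.4.

μ₀ = 201.4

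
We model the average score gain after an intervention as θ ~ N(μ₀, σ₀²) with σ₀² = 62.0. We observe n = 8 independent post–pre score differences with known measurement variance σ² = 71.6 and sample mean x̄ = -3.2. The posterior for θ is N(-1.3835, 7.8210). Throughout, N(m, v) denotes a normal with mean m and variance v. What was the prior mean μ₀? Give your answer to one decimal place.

μ₀ = 11.2

The posterior mean is a precision-weighted average: μ_n = (τ₀μ₀ + τ_data·x̄)/(τ₀+τ_data), with τ₀=1/σ₀² and τ_data=n/σ².
Here τ₀ = 1/62.0 = 0.016129 and τ_data = 8/71.6 = 0.111732, so τ_n = 0.127861.
Rearranging for μ₀: μ₀ = (μ_n·τ_n − τ_data·x̄)/τ₀ = (-1.3835·0.127861 − 0.111732·-3.2) / 0.016129 = 0.180647/0.016129 ≈ 11.2.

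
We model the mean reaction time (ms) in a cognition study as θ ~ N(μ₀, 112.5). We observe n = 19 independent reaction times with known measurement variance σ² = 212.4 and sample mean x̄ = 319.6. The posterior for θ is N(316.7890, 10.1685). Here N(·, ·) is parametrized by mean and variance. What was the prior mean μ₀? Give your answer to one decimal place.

The posterior mean is a precision-weighted average: μ_n = (τ₀μ₀ + τ_data·x̄)/(τ₀+τ_data), with τ₀=1/σ₀² and τ_data=n/σ².
Here τ₀ = 1/112.5 = 0.008889 and τ_data = 19/212.4 = 0.089454, so τ_n = 0.098343.
Rearranging for μ₀: μ₀ = (μ_n·τ_n − τ_data·x̄)/τ₀ = (316.7890·0.098343 − 0.089454·319.6) / 0.008889 = 2.564482/0.008889 ≈ 288.5.

μ₀ = 288.5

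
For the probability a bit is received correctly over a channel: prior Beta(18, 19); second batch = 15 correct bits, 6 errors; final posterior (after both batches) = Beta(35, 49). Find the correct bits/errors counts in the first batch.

Because Beta–binomial updating is additive in the counts, the combined data contributed (α_post−α_prior, β_post−β_prior) successes and failures.
Total across both batches: 35−18=17 correct bits, 49−19=30 errors.
Subtract the second batch: 17−15=2 correct bits and 30−6=24 errors.

2 correct bits and 24 errors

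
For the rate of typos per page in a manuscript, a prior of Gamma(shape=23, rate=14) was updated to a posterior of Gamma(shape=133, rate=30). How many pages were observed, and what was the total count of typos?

A Gamma(α, β) prior (rate parametrization) on a Poisson rate with n observations summing to S gives posterior Gamma(α+S, β+n).
Matching: Σxᵢ = 133 − 23 = 110 and n = 30 − 14 = 16.

n = 16 pages with total 110 typos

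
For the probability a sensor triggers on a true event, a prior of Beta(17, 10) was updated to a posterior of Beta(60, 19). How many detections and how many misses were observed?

Beta is conjugate to the binomial likelihood: posterior = Beta(α+s, β+f).
Match parameters: s=60−17=43, f=19−10=9.

43 detections and 9 misses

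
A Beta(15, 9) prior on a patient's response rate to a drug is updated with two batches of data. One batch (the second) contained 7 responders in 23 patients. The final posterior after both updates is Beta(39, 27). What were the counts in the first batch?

Because Beta–binomial updating is additive in the counts, the combined data contributed (α_post−α_prior, β_post−β_prior) successes and failures.
Total across both batches: 39−15=24 responders, 27−9=18 non-responders.
Subtract the second batch: 24−7=17 responders and 18−16=2 non-responders.

17 responders and 2 non-responders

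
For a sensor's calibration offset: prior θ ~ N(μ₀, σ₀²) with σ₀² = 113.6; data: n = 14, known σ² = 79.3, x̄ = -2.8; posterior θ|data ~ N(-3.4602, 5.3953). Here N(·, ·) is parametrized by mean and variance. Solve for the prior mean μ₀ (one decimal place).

With known observation variance, the Normal–Normal posterior has precision τ_n = τ₀ + n/σ² and mean μ_n = (τ₀μ₀ + (n/σ²)x̄)/τ_n.
Here τ₀ = 1/113.6 = 0.008803 and τ_data = 14/79.3 = 0.176545, so τ_n = 0.185348.
Rearranging for μ₀: μ₀ = (μ_n·τ_n − τ_data·x̄)/τ₀ = (-3.4602·0.185348 − 0.176545·-2.8) / 0.008803 = -0.147015/0.008803 ≈ -16.7.

μ₀ = -16.7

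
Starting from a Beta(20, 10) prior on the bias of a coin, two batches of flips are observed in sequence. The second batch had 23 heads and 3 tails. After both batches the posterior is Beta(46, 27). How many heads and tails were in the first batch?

3 heads and 14 tails

Sequential conjugate updates are equivalent to a single update on the pooled data, so total successes = posterior α − prior α and total failures = posterior β − prior β.
Total across both batches: 46−20=26 heads, 27−10=17 tails.
Subtract the second batch: 26−23=3 heads and 17−3=14 tails.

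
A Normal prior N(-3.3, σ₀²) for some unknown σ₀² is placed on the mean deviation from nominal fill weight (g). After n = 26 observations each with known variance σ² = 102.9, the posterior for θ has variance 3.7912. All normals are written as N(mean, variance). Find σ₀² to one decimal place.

Posterior precision equals prior precision plus data precision: 1/σ_n² = 1/σ₀² + n/σ².
So 1/σ₀² = 1/3.7912 − 26/102.9 = 0.263769 − 0.252672 = 0.011097.
Hence σ₀² = 1/0.011097 ≈ 90.1.

σ₀² = 90.1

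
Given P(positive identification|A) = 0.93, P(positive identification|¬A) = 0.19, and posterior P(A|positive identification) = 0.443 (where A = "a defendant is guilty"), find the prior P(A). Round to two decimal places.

P(A) = 0.14

In odds form, posterior odds = prior odds × likelihood ratio, so prior odds = posterior odds ÷ LR.
Posterior odds = 0.443/(1−0.443) = 0.7953. LR = 0.93/0.19 = 4.8947.
Prior odds = 0.7953/4.8947 = 0.1625, so P(A) = 0.1625/(1+0.1625) ≈ 0.14.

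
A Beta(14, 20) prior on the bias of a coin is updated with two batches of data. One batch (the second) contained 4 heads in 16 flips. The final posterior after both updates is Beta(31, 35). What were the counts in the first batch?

Sequential conjugate updates are equivalent to a single update on the pooled data, so total successes = posterior α − prior α and total failures = posterior β − prior β.
Total across both batches: 31−14=17 heads, 35−20=15 tails.
Subtract the second batch: 17−4=13 heads and 15−12=3 tails.

13 heads and 3 tails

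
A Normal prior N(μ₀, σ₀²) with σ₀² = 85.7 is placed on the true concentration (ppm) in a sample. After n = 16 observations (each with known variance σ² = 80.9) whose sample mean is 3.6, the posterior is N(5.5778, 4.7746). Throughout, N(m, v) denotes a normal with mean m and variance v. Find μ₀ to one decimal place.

μ₀ = 39.1

With known observation variance, the Normal–Normal posterior has precision τ_n = τ₀ + n/σ² and mean μ_n = (τ₀μ₀ + (n/σ²)x̄)/τ_n.
Here τ₀ = 1/85.7 = 0.011669 and τ_data = 16/80.9 = 0.197775, so τ_n = 0.209444.
Rearranging for μ₀: μ₀ = (μ_n·τ_n − τ_data·x̄)/τ₀ = (5.5778·0.209444 − 0.197775·3.6) / 0.011669 = 0.456247/0.011669 ≈ 39.1.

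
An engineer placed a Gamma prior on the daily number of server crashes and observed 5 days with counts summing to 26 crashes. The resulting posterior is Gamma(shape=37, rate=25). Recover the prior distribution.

Gamma(shape=11, rate=20)

A Gamma(α, β) prior (rate parametrization) on a Poisson rate with n observations summing to S gives posterior Gamma(α+S, β+n).
So α = 37 − 26 = 11 and β = 25 − 5 = 20.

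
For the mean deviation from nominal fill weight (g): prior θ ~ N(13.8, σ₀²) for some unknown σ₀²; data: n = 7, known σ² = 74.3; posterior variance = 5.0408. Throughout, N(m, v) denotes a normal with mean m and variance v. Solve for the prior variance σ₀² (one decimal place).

Posterior precision equals prior precision plus data precision: 1/σ_n² = 1/σ₀² + n/σ².
So 1/σ₀² = 1/5.0408 − 7/74.3 = 0.198381 − 0.094213 = 0.104168.
Hence σ₀² = 1/0.104168 ≈ 9.6.

σ₀² = 9.6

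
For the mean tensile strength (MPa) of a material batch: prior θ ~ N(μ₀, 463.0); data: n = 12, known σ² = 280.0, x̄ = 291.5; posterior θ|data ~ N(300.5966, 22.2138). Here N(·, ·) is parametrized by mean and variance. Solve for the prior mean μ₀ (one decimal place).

With known observation variance, the Normal–Normal posterior has precision τ_n = τ₀ + n/σ² and mean μ_n = (τ₀μ₀ + (n/σ²)x̄)/τ_n.
Here τ₀ = 1/463.0 = 0.002160 and τ_data = 12/280.0 = 0.042857, so τ_n = 0.045017.
Rearranging for μ₀: μ₀ = (μ_n·τ_n − τ_data·x̄)/τ₀ = (300.5966·0.045017 − 0.042857·291.5) / 0.002160 = 1.039142/0.002160 ≈ 481.1.

μ₀ = 481.1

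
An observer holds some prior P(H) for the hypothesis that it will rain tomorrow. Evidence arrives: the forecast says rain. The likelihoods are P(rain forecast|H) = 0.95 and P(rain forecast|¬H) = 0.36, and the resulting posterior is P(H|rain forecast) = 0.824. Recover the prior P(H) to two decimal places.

In odds form, posterior odds = prior odds × likelihood ratio, so prior odds = posterior odds ÷ LR.
Posterior odds = 0.824/(1−0.824) = 4.6818. LR = 0.95/0.36 = 2.6389.
Prior odds = 4.6818/2.6389 = 1.7741, so P(H) = 1.7741/(1+1.7741) ≈ 0.64.

P(H) = 0.64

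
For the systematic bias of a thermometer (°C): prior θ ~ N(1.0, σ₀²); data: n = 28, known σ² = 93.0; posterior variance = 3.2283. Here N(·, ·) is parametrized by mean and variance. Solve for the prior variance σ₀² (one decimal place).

σ₀² = 115.1

For the Normal–Normal model with known σ², precisions add: τ_n = τ₀ + n/σ².
So 1/σ₀² = 1/3.2283 − 28/93.0 = 0.309761 − 0.301075 = 0.008686.
Hence σ₀² = 1/0.008686 ≈ 115.1.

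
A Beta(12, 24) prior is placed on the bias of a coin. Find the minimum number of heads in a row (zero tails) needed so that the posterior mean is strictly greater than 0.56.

After k heads and 0 tails the posterior is Beta(12+k, 24), with mean (12+k)/(12+24+k).
Set (12+k)/(36+k) > 0.56 and solve: k > (0.56·36 − 12)/(1 − 0.56) = 18.545.
The smallest integer exceeding 18.545 is 19.

k = 19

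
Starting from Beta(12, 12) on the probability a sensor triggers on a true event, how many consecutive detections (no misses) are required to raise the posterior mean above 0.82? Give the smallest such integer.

k = 43

After k detections and 0 misses the posterior is Beta(12+k, 12), with mean (12+k)/(12+12+k).
Set (12+k)/(24+k) > 0.82 and solve: k > (0.82·24 − 12)/(1 − 0.82) = 42.667.
The smallest integer exceeding 42.667 is 43, and checking k=43: (55)/(67) = 0.8209 > 0.82.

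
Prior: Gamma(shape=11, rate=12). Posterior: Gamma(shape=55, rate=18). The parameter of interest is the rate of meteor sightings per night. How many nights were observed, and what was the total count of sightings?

n = 6 nights with total 44 sightings

Gamma–Poisson conjugacy: posterior shape = α + Σxᵢ, posterior rate = β + n.
Matching: Σxᵢ = 55 − 11 = 44 and n = 18 − 12 = 6.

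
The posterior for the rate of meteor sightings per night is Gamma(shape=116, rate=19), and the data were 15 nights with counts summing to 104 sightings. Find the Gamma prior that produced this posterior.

Gamma(shape=12, rate=4)

Gamma–Poisson conjugacy: posterior shape = α + Σxᵢ, posterior rate = β + n.
So α = 116 − 104 = 12 and β = 19 − 15 = 4.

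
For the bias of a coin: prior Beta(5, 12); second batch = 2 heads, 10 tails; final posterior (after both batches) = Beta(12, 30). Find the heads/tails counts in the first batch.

5 heads and 8 tails

Because Beta–binomial updating is additive in the counts, the combined data contributed (α_post−α_prior, β_post−β_prior) successes and failures.
Total across both batches: 12−5=7 heads, 30−12=18 tails.
Subtract the second batch: 7−2=5 heads and 18−10=8 tails.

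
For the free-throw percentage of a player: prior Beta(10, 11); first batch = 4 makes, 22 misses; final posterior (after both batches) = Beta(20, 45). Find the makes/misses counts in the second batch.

6 makes and 12 misses

Because Beta–binomial updating is additive in the counts, the combined data contributed (α_post−α_prior, β_post−β_prior) successes and failures.
Total across both batches: 20−10=10 makes, 45−11=34 misses.
Subtract the first batch: 10−4=6 makes and 34−22=12 misses.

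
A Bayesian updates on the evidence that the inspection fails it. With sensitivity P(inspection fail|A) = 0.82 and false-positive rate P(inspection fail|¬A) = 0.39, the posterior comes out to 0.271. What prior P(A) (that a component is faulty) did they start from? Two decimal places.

In odds form, posterior odds = prior odds × likelihood ratio, so prior odds = posterior odds ÷ LR.
Posterior odds = 0.271/(1−0.271) = 0.3717. LR = 0.82/0.39 = 2.1026.
Prior odds = 0.3717/2.1026 = 0.1768, so P(A) = 0.1768/(1+0.1768) ≈ 0.15.

P(A) = 0.15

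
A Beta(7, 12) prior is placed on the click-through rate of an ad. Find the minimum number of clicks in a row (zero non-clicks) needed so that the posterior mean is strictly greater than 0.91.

After k clicks and 0 non-clicks the posterior is Beta(7+k, 12), with mean (7+k)/(7+12+k).
Set (7+k)/(19+k) > 0.91 and solve: k > (0.91·19 − 7)/(1 − 0.91) = 114.333.
The smallest integer exceeding 114.333 is 115.

k = 115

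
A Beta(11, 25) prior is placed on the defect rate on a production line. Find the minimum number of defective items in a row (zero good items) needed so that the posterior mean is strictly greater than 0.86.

k = 143

After k defective items and 0 good items the posterior is Beta(11+k, 25), with mean (11+k)/(11+25+k).
Set (11+k)/(36+k) > 0.86 and solve: k > (0.86·36 − 11)/(1 − 0.86) = 142.571.
The smallest integer exceeding 142.571 is 143, and checking k=143: (154)/(179) = 0.8603 > 0.86.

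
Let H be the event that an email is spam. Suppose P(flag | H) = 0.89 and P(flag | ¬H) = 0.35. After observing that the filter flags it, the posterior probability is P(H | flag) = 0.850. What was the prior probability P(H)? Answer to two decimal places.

P(H) = 0.69

In odds form, posterior odds = prior odds × likelihood ratio, so prior odds = posterior odds ÷ LR.
Posterior odds = 0.850/(1−0.850) = 5.6667. LR = 0.89/0.35 = 2.5429.
Prior odds = 5.6667/2.5429 = 2.2284, so P(H) = 2.2284/(1+2.2284) ≈ 0.69.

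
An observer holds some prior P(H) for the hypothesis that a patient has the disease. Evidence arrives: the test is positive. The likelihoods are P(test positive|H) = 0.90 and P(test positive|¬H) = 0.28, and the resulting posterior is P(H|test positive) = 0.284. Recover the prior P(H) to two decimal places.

In odds form, posterior odds = prior odds × likelihood ratio, so prior odds = posterior odds ÷ LR.
Posterior odds = 0.284/(1−0.284) = 0.3966. LR = 0.90/0.28 = 3.2143.
Prior odds = 0.3966/3.2143 = 0.1234, so P(H) = 0.1234/(1+0.1234) ≈ 0.11.

P(H) = 0.11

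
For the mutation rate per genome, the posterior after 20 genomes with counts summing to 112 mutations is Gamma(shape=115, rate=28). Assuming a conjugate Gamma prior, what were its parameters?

Gamma(shape=3, rate=8)

Gamma–Poisson conjugacy: posterior shape = α + Σxᵢ, posterior rate = β + n.
So α = 115 − 112 = 3 and β = 28 − 20 = 8.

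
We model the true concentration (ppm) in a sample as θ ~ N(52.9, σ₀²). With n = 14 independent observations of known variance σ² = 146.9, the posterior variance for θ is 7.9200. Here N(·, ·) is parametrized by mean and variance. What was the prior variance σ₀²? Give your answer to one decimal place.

Posterior precision equals prior precision plus data precision: 1/σ_n² = 1/σ₀² + n/σ².
So 1/σ₀² = 1/7.9200 − 14/146.9 = 0.126263 − 0.095303 = 0.030960.
Hence σ₀² = 1/0.030960 ≈ 32.3.

σ₀² = 32.3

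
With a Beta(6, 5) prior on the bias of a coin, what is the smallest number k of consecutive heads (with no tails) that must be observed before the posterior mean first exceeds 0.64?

After k heads and 0 tails the posterior is Beta(6+k, 5), with mean (6+k)/(6+5+k).
Set (6+k)/(11+k) > 0.64 and solve: k > (0.64·11 − 6)/(1 − 0.64) = 2.889.
The smallest integer exceeding 2.889 is 3, and checking k=3: (9)/(14) = 0.6429 > 0.64.

k = 3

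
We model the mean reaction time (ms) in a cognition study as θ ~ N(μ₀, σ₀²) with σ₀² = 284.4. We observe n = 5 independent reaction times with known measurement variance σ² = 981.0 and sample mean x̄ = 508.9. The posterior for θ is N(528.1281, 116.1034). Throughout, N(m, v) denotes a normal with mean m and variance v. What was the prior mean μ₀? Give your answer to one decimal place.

With known observation variance, the Normal–Normal posterior has precision τ_n = τ₀ + n/σ² and mean μ_n = (τ₀μ₀ + (n/σ²)x̄)/τ_n.
Here τ₀ = 1/284.4 = 0.003516 and τ_data = 5/981.0 = 0.005097, so τ_n = 0.008613.
Rearranging for μ₀: μ₀ = (μ_n·τ_n − τ_data·x̄)/τ₀ = (528.1281·0.008613 − 0.005097·508.9) / 0.003516 = 1.954904/0.003516 ≈ 556.0.

μ₀ = 556.0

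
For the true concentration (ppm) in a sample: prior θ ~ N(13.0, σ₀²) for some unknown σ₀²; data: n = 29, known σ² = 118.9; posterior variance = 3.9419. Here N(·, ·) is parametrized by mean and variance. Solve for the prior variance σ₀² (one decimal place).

σ₀² = 102.2

For the Normal–Normal model with known σ², precisions add: τ_n = τ₀ + n/σ².
So 1/σ₀² = 1/3.9419 − 29/118.9 = 0.253685 − 0.243902 = 0.009783.
Hence σ₀² = 1/0.009783 ≈ 102.2.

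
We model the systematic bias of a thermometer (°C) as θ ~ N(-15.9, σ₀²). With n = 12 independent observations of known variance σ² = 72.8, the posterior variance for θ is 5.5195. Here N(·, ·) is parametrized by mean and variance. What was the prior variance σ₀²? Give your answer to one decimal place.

For the Normal–Normal model with known σ², precisions add: τ_n = τ₀ + n/σ².
So 1/σ₀² = 1/5.5195 − 12/72.8 = 0.181176 − 0.164835 = 0.016341.
Hence σ₀² = 1/0.016341 ≈ 61.2.

σ₀² = 61.2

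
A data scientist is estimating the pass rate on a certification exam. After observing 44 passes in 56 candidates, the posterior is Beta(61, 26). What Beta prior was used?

A Beta(a, b) prior with s successes and f failures in binomial data gives a Beta(a+s, b+f) posterior.
Subtract the data counts: 61−44=17, 26−12=14.

Beta(17, 14)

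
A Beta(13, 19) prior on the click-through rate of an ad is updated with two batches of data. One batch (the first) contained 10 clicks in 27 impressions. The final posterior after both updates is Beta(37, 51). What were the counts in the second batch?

Sequential conjugate updates are equivalent to a single update on the pooled data, so total successes = posterior α − prior α and total failures = posterior β − prior β.
Total across both batches: 37−13=24 clicks, 51−19=32 non-clicks.
Subtract the first batch: 24−10=14 clicks and 32−17=15 non-clicks.

14 clicks and 15 non-clicks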